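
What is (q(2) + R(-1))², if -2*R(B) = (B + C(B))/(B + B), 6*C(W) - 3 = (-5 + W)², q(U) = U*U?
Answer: 1849/64 ≈ 28.891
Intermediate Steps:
q(U) = U²
C(W) = ½ + (-5 + W)²/6
R(B) = -(½ + B + (-5 + B)²/6)/(4*B) (R(B) = -(B + (½ + (-5 + B)²/6))/(2*(B + B)) = -(½ + B + (-5 + B)²/6)/(2*(2*B)) = -(½ + B + (-5 + B)²/6)*1/(2*B)/2 = -(½ + B + (-5 + B)²/6)/(4*B))
(q(2) + R(-1))² = (2² + (1/24)*(-28 - 1*(-1)² + 4*(-1))/(-1))² = (4 + (1/24)*(-1)*(-28 - 1*1 - 4))² = (4 + (1/24)*(-1)*(-28 - 1 - 4))² = (4 + (1/24)*(-1)*(-33))² = (4 + 11/8)² = (43/8)² = 1849/64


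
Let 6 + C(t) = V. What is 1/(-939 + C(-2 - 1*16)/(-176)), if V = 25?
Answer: -176/165283 ≈ -0.0010648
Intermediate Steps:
C(t) = 19 (C(t) = -6 + 25 = 19)
1/(-939 + C(-2 - 1*16)/(-176)) = 1/(-939 + 19/(-176)) = 1/(-939 + 19*(-1/176)) = 1/(-939 - 19/176) = 1/(-165283/176) = -176/165283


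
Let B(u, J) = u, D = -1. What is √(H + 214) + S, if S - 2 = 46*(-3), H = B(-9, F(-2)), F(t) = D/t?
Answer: -136 + √205 ≈ -121.68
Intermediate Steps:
F(t) = -1/t
H = -9
S = -136 (S = 2 + 46*(-3) = 2 - 138 = -136)
√(H + 214) + S = √(-9 + 214) - 136 = √205 - 136 = -136 + √205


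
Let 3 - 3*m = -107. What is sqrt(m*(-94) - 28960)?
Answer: 2*I*sqrt(72915)/3 ≈ 180.02*I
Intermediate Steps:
m = 110/3 (m = 1 - 1/3*(-107) = 1 + 107/3 = 110/3 ≈ 36.667)
sqrt(m*(-94) - 28960) = sqrt((110/3)*(-94) - 28960) = sqrt(-10340/3 - 28960) = sqrt(-97220/3) = 2*I*sqrt(72915)/3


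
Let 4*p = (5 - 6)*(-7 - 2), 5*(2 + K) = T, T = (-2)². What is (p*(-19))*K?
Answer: 513/10 ≈ 51.300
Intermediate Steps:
T = 4
K = -6/5 (K = -2 + (⅕)*4 = -2 + ⅘ = -6/5 ≈ -1.2000)
p = 9/4 (p = ((5 - 6)*(-7 - 2))/4 = (-1*(-9))/4 = (¼)*9 = 9/4 ≈ 2.2500)
(p*(-19))*K = ((9/4)*(-19))*(-6/5) = -171/4*(-6/5) = 513/10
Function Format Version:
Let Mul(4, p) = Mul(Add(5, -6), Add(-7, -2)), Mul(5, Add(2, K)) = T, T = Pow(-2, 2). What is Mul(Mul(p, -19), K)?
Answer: Rational(513, 10) ≈ 51.300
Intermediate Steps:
T = 4
K = Rational(-6, 5) (K = Add(-2, Mul(Rational(1, 5), 4)) = Add(-2, Rational(4, 5)) = Rational(-6, 5) ≈ -1.2000)
p = Rational(9, 4) (p = Mul(Rational(1, 4), Mul(Add(5, -6), Add(-7, -2))) = Mul(Rational(1, 4), Mul(-1, -9)) = Mul(Rational(1, 4), 9) = Rational(9, 4) ≈ 2.2500)
Mul(Mul(p, -19), K) = Mul(Mul(Rational(9, 4), -19), Rational(-6, 5)) = Mul(Rational(-171, 4), Rational(-6, 5)) = Rational(513, 10)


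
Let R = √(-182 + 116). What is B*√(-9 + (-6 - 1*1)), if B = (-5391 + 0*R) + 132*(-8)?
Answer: -25788*I ≈ -25788.0*I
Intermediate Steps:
R = I*√66 (R = √(-66) = I*√66 ≈ 8.124*I)
B = -6447 (B = (-5391 + 0*(I*√66)) + 132*(-8) = (-5391 + 0) - 1056 = -5391 - 1056 = -6447)
B*√(-9 + (-6 - 1*1)) = -6447*√(-9 + (-6 - 1*1)) = -6447*√(-9 + (-6 - 1)) = -6447*√(-9 - 7) = -25788*I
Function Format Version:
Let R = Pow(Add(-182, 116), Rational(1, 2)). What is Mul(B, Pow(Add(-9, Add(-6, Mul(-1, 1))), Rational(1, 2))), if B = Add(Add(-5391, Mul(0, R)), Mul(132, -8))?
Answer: Mul(-25788, I) ≈ Mul(-25788., I)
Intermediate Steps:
R = Mul(I, Pow(66, Rational(1, 2))) (R = Pow(-66, Rational(1, 2)) = Mul(I, Pow(66, Rational(1, 2))) ≈ Mul(8.1240, I))
B = -6447 (B = Add(Add(-5391, Mul(0, Mul(I, Pow(66, Rational(1, 2))))), Mul(132, -8)) = Add(Add(-5391, 0), -1056) = Add(-5391, -1056) = -6447)
Mul(B, Pow(Add(-9, Add(-6, Mul(-1, 1))), Rational(1, 2))) = Mul(-6447, Pow(Add(-9, Add(-6, Mul(-1, 1))), Rational(1, 2))) = Mul(-6447, Pow(Add(-9, Add(-6, -1)), Rational(1, 2))) = Mul(-6447, Pow(Add(-9, -7), Rational(1, 2))) = Mul(-6447, Pow(-16, Rational(1, 2))) = Mul(-6447, Mul(4, I)) = Mul(-25788, I)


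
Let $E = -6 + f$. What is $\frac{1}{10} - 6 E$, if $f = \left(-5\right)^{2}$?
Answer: $- \frac{1139}{10} \approx -113.9$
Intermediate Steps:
$f = 25$
$E = 19$ ($E = -6 + 25 = 19$)
$\frac{1}{10} - 6 E = \frac{1}{10} - 114 = - \frac{1139}{10}$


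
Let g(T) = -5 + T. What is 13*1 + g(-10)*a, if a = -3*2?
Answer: 103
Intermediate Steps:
a = -6
13*1 + g(-10)*a = 13*1 + (-5 - 10)*(-6) = 13 - 15*(-6) = 13 + 90 = 103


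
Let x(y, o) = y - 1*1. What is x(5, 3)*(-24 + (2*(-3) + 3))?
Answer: -108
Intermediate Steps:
x(y, o) = -1 + y (x(y, o) = y - 1 = -1 + y)
x(5, 3)*(-24 + (2*(-3) + 3)) = (-1 + 5)*(-24 + (2*(-3) + 3)) = 4*(-24 + (-6 + 3)) = 4*(-24 - 3) = 4*(-27) = -108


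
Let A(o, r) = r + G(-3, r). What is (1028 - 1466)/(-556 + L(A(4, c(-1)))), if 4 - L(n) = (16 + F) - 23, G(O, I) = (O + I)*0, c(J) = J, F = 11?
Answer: 219/278 ≈ 0.78777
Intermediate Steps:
G(O, I) = 0 (G(O, I) = (I + O)*0 = 0)
A(o, r) = r (A(o, r) = r + 0 = r)
L(n) = 0 (L(n) = 4 - ((16 + 11) - 23) = 4 - (27 - 23) = 4 - 1*4 = 4 - 4 = 0)
(1028 - 1466)/(-556 + L(A(4, c(-1)))) = (1028 - 1466)/(-556 + 0) = -438/(-556) = -438*(-1/556) = 219/278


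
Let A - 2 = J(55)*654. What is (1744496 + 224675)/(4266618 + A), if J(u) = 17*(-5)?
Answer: 1969171/4211030 ≈ 0.46762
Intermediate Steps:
J(u) = -85
A = -55588 (A = 2 - 85*654 = 2 - 55590 = -55588)
(1744496 + 224675)/(4266618 + A) = (1744496 + 224675)/(4266618 - 55588) = 1969171/4211030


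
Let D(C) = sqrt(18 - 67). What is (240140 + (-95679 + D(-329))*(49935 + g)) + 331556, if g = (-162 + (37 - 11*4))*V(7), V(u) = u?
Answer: -4663970912 + 341264*I ≈ -4.664e+9 + 3.4126e+5*I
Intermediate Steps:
D(C) = 7*I (D(C) = sqrt(-49) = 7*I)
g = -1183 (g = (-162 + (37 - 11*4))*7 = (-162 + (37 - 1*44))*7 = (-162 + (37 - 44))*7 = (-162 - 7)*7 = -169*7 = -1183)
(240140 + (-95679 + D(-329))*(49935 + g)) + 331556 = (240140 + (-95679 + 7*I)*(49935 - 1183)) + 331556 = (240140 + (-95679 + 7*I)*48752) + 331556 = (240140 + (-4664542608 + 341264*I)) + 331556 = (-4664302468 + 341264*I) + 331556 = -4663970912 + 341264*I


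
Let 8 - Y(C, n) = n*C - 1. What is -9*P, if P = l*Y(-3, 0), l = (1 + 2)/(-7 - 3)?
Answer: 243/10 ≈ 24.300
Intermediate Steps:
Y(C, n) = 9 - C*n (Y(C, n) = 8 - (n*C - 1) = 8 - (C*n - 1) = 8 - (-1 + C*n) = 8 + (1 - C*n) = 9 - C*n)
l = -3/10 (l = 3/(-10) = 3*(-1/10) = -3/10 ≈ -0.30000)
P = -27/10 (P = -3*(9 - 1*(-3)*0)/10 = -3*(9 + 0)/10 = -3/10*9 = -27/10 ≈ -2.7000)
-9*P = -9*(-27/10) = 243/10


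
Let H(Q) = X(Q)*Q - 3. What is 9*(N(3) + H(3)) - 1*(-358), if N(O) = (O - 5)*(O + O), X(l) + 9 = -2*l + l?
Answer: -101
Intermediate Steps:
X(l) = -9 - l (X(l) = -9 + (-2*l + l) = -9 - l)
H(Q) = -3 + Q*(-9 - Q) (H(Q) = (-9 - Q)*Q - 3 = Q*(-9 - Q) - 3 = -3 + Q*(-9 - Q))
N(O) = 2*O*(-5 + O) (N(O) = (-5 + O)*(2*O) = 2*O*(-5 + O))
9*(N(3) + H(3)) - 1*(-358) = 9*(2*3*(-5 + 3) + (-3 - 1*3*(9 + 3))) - 1*(-358) = 9*(2*3*(-2) + (-3 - 1*3*12)) + 358 = 9*(-12 + (-3 - 36)) + 358 = 9*(-12 - 39) + 358 = 9*(-51) + 358 = -459 + 358 = -101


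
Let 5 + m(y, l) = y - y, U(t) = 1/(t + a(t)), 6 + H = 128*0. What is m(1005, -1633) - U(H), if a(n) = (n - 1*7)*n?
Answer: -361/72 ≈ -5.0139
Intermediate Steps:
H = -6 (H = -6 + 128*0 = -6 + 0 = -6)
a(n) = n*(-7 + n) (a(n) = (n - 7)*n = (-7 + n)*n = n*(-7 + n))
U(t) = 1/(t + t*(-7 + t))
m(y, l) = -5 (m(y, l) = -5 + (y - y) = -5 + 0 = -5)
m(1005, -1633) - U(H) = -5 - 1/((-6)*(-6 - 6)) = -5 - (-1)/(6*(-12)) = -5 - (-1)*(-1)/(6*12) = -5 - 1*1/72 = -5 - 1/72 = -361/72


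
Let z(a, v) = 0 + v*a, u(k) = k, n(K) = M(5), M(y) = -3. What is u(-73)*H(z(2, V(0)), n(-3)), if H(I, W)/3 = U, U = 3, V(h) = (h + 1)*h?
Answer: -657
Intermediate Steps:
n(K) = -3
V(h) = h*(1 + h) (V(h) = (1 + h)*h = h*(1 + h))
z(a, v) = a*v (z(a, v) = 0 + a*v = a*v)
H(I, W) = 9 (H(I, W) = 3*3 = 9)
u(-73)*H(z(2, V(0)), n(-3)) = -73*9 = -657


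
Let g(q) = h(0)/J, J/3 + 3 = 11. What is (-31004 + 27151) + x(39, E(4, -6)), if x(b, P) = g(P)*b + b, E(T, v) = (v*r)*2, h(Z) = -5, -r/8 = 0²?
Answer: -30577/8 ≈ -3822.1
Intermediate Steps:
J = 24 (J = -9 + 3*11 = -9 + 33 = 24)
r = 0 (r = -8*0² = -8*0 = 0)
E(T, v) = 0 (E(T, v) = (v*0)*2 = 0*2 = 0)
g(q) = -5/24
x(b, P) = 19*b/24 (x(b, P) = -5*b/24 + b = 19*b/24)
(-31004 + 27151) + x(39, E(4, -6)) = (-31004 + 27151) + (19/24)*39 = -3853 + 247/8 = -30577/8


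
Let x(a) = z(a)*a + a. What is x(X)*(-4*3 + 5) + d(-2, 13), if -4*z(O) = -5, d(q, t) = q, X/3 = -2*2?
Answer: 187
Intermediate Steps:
X = -12 (X = 3*(-2*2) = 3*(-4) = -12)
z(O) = 5/4 (z(O) = -¼*(-5) = 5/4)
x(a) = 9*a/4 (x(a) = 5*a/4 + a = 9*a/4)
x(X)*(-4*3 + 5) + d(-2, 13) = ((9/4)*(-12))*(-4*3 + 5) - 2 = -27*(-12 + 5) - 2 = -27*(-7) - 2 = 189 - 2 = 187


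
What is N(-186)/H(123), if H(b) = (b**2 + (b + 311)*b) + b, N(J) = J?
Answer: -1/369 ≈ -0.0027100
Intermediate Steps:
H(b) = b + b**2 + b*(311 + b) (H(b) = (b**2 + (311 + b)*b) + b = (b**2 + b*(311 + b)) + b = b + b**2 + b*(311 + b))
N(-186)/H(123) = -186*1/(246*(156 + 123)) = -186/(2*123*279) = -186/68634 = -186*1/68634 = -1/369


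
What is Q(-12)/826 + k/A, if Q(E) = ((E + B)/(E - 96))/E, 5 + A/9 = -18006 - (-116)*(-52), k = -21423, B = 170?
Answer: 1275968053/12868967664 ≈ 0.099151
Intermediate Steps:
A = -216387 (A = -45 + 9*(-18006 - (-116)*(-52)) = -45 + 9*(-18006 - 1*6032) = -45 + 9*(-18006 - 6032) = -45 + 9*(-24038) = -45 - 216342 = -216387)
Q(E) = (170 + E)/(E*(-96 + E)) (Q(E) = ((E + 170)/(E - 96))/E = ((170 + E)/(-96 + E))/E = (170 + E)/(E*(-96 + E)))
Q(-12)/826 + k/A = ((170 - 12)/((-12)*(-96 - 12)))/826 - 21423/(-216387) = -1/12*158/(-108)*(1/826) - 21423*(-1/216387) = -1/12*(-1/108)*158*(1/826) + 7141/72129 = (79/648)*(1/826) + 7141/72129 = 79/535248 + 7141/72129 = 1275968053/12868967664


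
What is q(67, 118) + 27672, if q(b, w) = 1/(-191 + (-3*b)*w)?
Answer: 661609847/23909 ≈ 27672.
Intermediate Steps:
q(b, w) = 1/(-191 - 3*b*w)
q(67, 118) + 27672 = -1/(191 + 3*67*118) + 27672 = -1/(191 + 23718) + 27672 = -1/23909 + 27672 = 661609847/23909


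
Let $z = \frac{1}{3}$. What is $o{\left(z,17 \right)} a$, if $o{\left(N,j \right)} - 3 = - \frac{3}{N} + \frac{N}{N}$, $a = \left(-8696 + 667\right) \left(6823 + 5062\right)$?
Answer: $477123325$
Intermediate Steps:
$a = -95424665$ ($a = \left(-8029\right) 11885 = -95424665$)
$z = \frac{1}{3} \approx 0.33333$
$o{\left(N,j \right)} = 4 - \frac{3}{N}$ ($o{\left(N,j \right)} = 3 - \left(\frac{3}{N} - \frac{N}{N}\right) = 3 + \left(- \frac{3}{N} + 1\right) = 3 + \left(1 - \frac{3}{N}\right) = 4 - \frac{3}{N}$)
$o{\left(z,17 \right)} a = \left(4 - 3 \frac{1}{\frac{1}{3}}\right) \left(-95424665\right) = \left(4 - 9\right) \left(-95424665\right) = \left(-5\right) \left(-95424665\right) = 477123325$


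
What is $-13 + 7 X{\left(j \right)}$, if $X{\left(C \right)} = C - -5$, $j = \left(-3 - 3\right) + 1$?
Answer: $-13$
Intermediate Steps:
$j = -5$ ($j = -6 + 1 = -5$)
$X{\left(C \right)} = 5 + C$ ($X{\left(C \right)} = C + 5 = 5 + C$)
$-13 + 7 X{\left(j \right)} = -13 + 7 \left(5 - 5\right) = -13 + 7 \cdot 0 = -13 + 0 = -13$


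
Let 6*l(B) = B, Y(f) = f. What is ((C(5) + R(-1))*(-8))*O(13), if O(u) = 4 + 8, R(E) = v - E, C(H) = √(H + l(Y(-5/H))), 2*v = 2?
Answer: -192 - 16*√174 ≈ -403.05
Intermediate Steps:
v = 1 (v = (½)*2 = 1)
l(B) = B/6
C(H) = √(H - 5/(6*H)) (C(H) = √(H + (-5/H)/6) = √(H - 5/(6*H)))
R(E) = 1 - E
O(u) = 12
((C(5) + R(-1))*(-8))*O(13) = ((√(-30/5 + 36*5)/6 + (1 - 1*(-1)))*(-8))*12 = ((√(-30*⅕ + 180)/6 + (1 + 1))*(-8))*12 = ((√(-6 + 180)/6 + 2)*(-8))*12 = ((√174/6 + 2)*(-8))*12 = ((2 + √174/6)*(-8))*12 = (-16 - 4*√174/3)*12 = -192 - 16*√174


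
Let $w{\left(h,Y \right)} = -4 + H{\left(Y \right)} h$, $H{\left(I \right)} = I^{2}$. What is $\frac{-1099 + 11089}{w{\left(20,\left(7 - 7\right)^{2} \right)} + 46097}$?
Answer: $\frac{9990}{46093} \approx 0.21674$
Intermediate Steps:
$w{\left(h,Y \right)} = -4 + h Y^{2}$ ($w{\left(h,Y \right)} = -4 + Y^{2} h = -4 + h Y^{2}$)
$\frac{-1099 + 11089}{w{\left(20,\left(7 - 7\right)^{2} \right)} + 46097} = \frac{-1099 + 11089}{\left(-4 + 20 \left(\left(7 - 7\right)^{2}\right)^{2}\right) + 46097} = \frac{9990}{\left(-4 + 20 \left(0^{2}\right)^{2}\right) + 46097} = \frac{9990}{\left(-4 + 20 \cdot 0^{2}\right) + 46097} = \frac{9990}{\left(-4 + 20 \cdot 0\right) + 46097} = \frac{9990}{\left(-4 + 0\right) + 46097} = \frac{9990}{-4 + 46097} = \frac{9990}{46093}$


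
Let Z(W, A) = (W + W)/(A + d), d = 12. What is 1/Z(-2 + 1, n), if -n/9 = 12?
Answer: 48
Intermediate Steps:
n = -108 (n = -9*12 = -108)
Z(W, A) = 2*W/(12 + A) (Z(W, A) = (W + W)/(A + 12) = (2*W)/(12 + A) = 2*W/(12 + A))
1/Z(-2 + 1, n) = 1/(2*(-2 + 1)/(12 - 108)) = 1/(2*(-1)/(-96)) = 1/(2*(-1)*(-1/96)) = 1/(1/48) = 48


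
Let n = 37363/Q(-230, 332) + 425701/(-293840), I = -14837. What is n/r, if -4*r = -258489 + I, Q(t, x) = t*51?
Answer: -319444333/4710422659416 ≈ -6.7816e-5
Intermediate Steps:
Q(t, x) = 51*t
r = 136663/2 (r = -(-258489 - 14837)/4 = -¼*(-273326) = 136663/2 ≈ 68332.)
n = -319444333/68934864 (n = 37363/((51*(-230))) + 425701/(-293840) = 37363/(-11730) + 425701*(-1/293840) = 37363*(-1/11730) - 425701/293840 = -37363/11730 - 425701/293840 = -319444333/68934864 ≈ -4.6340)
n/r = -319444333/(68934864*136663/2) = -319444333/68934864*2/136663 = -319444333/4710422659416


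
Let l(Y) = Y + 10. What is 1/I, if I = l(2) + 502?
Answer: 1/514 ≈ 0.0019455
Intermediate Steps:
l(Y) = 10 + Y
I = 514 (I = (10 + 2) + 502 = 12 + 502 = 514)
1/I = 1/514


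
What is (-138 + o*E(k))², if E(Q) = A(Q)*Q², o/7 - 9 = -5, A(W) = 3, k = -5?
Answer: 3849444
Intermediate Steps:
o = 28 (o = 63 + 7*(-5) = 63 - 35 = 28)
E(Q) = 3*Q²
(-138 + o*E(k))² = (-138 + 28*(3*(-5)²))² = (-138 + 28*(3*25))² = (-138 + 28*75)² = (-138 + 2100)² = 1962² = 3849444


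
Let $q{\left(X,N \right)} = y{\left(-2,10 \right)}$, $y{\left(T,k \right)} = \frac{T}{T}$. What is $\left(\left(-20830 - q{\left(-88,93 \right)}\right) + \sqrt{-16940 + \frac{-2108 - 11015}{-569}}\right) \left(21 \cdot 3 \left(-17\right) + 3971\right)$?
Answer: $-60409900 + \frac{2900 i \sqrt{5477044353}}{569} \approx -6.041 \cdot 10^{7} + 3.7719 \cdot 10^{5} i$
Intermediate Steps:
$y{\left(T,k \right)} = 1$
$q{\left(X,N \right)} = 1$
$\left(\left(-20830 - q{\left(-88,93 \right)}\right) + \sqrt{-16940 + \frac{-2108 - 11015}{-569}}\right) \left(21 \cdot 3 \left(-17\right) + 3971\right) = \left(\left(-20830 - 1\right) + \sqrt{-16940 + \frac{-2108 - 11015}{-569}}\right) \left(21 \cdot 3 \left(-17\right) + 3971\right) = \left(\left(-20830 - 1\right) + \sqrt{-16940 + \left(-2108 - 11015\right) \left(- \frac{1}{569}\right)}\right) \left(63 \left(-17\right) + 3971\right) = \left(-20831 + \sqrt{-16940 - - \frac{13123}{569}}\right) \left(-1071 + 3971\right) = \left(-20831 + \sqrt{-16940 + \frac{13123}{569}}\right) 2900 = \left(-20831 + \sqrt{- \frac{9625737}{569}}\right) 2900 = \left(-20831 + \frac{i \sqrt{5477044353}}{569}\right) 2900 = -60409900 + \frac{2900 i \sqrt{5477044353}}{569}$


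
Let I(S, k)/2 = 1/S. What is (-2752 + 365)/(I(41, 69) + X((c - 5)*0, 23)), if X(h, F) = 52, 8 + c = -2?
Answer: -8897/194 ≈ -45.861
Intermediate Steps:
c = -10 (c = -8 - 2 = -10)
I(S, k) = 2/S
(-2752 + 365)/(I(41, 69) + X((c - 5)*0, 23)) = (-2752 + 365)/(2/41 + 52) = -2387/(2*(1/41) + 52) = -2387/(2/41 + 52) = -2387/2134/41 = -2387*41/2134 = -8897/194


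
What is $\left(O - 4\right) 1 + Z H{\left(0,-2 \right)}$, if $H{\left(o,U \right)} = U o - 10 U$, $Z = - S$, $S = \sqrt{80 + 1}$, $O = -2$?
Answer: $-186$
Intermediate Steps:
$S = 9$ ($S = \sqrt{81} = 9$)
$Z = -9$ ($Z = \left(-1\right) 9 = -9$)
$H{\left(o,U \right)} = - 10 U + U o$
$\left(O - 4\right) 1 + Z H{\left(0,-2 \right)} = \left(-2 - 4\right) 1 - 9 \left(- 2 \left(-10 + 0\right)\right) = \left(-6\right) 1 - 9 \left(\left(-2\right) \left(-10\right)\right) = -6 - 180 = -186$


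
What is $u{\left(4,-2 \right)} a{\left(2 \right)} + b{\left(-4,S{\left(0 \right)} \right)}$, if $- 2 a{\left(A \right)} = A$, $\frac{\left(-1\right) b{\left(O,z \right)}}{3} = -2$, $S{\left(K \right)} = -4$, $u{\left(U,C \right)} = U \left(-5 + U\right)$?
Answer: $10$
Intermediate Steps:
$b{\left(O,z \right)} = 6$ ($b{\left(O,z \right)} = \left(-3\right) \left(-2\right) = 6$)
$a{\left(A \right)} = - \frac{A}{2}$
$u{\left(4,-2 \right)} a{\left(2 \right)} + b{\left(-4,S{\left(0 \right)} \right)} = 4 \left(-5 + 4\right) \left(\left(- \frac{1}{2}\right) 2\right) + 6 = 4 \left(-1\right) \left(-1\right) + 6 = \left(-4\right) \left(-1\right) + 6 = 4 + 6 = 10$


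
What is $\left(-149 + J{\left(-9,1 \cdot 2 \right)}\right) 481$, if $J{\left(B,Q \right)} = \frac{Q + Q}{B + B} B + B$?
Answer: $-75036$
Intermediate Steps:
$J{\left(B,Q \right)} = B + Q$ ($J{\left(B,Q \right)} = \frac{2 Q}{2 B} B + B = 2 Q \frac{1}{2 B} B + B = \frac{Q}{B} B + B = Q + B = B + Q$)
$\left(-149 + J{\left(-9,1 \cdot 2 \right)}\right) 481 = \left(-149 + \left(-9 + 1 \cdot 2\right)\right) 481 = \left(-149 + \left(-9 + 2\right)\right) 481 = \left(-149 - 7\right) 481 = \left(-156\right) 481 = -75036$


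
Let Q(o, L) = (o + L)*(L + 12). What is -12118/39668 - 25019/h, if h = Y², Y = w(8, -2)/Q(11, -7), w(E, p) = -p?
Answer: -49622690659/19834 ≈ -2.5019e+6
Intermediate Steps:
Q(o, L) = (12 + L)*(L + o) (Q(o, L) = (L + o)*(12 + L) = (12 + L)*(L + o))
Y = ⅒ (Y = (-1*(-2))/((-7)² + 12*(-7) + 12*11 - 7*11) = 2/(49 - 84 + 132 - 77) = 2/20 = 2*(1/20) = ⅒ ≈ 0.10000)
h = 1/100 (h = (⅒)² = 1/100 ≈ 0.010000)
-12118/39668 - 25019/h = -12118/39668 - 25019/1/100 = -12118*1/39668 - 25019*100 = -6059/19834 - 2501900 = -49622690659/19834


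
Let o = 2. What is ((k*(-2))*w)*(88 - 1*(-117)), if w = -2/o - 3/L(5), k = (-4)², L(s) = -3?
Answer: 0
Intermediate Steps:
k = 16
w = 0 (w = -2/2 - 3/(-3) = -2*½ - 3*(-⅓) = -1 + 1 = 0)
((k*(-2))*w)*(88 - 1*(-117)) = ((16*(-2))*0)*(88 - 1*(-117)) = (-32*0)*(88 + 117) = 0*205 = 0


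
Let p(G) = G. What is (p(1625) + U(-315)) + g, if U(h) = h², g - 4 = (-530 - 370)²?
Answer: 910854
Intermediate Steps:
g = 810004 (g = 4 + (-530 - 370)² = 4 + (-900)² = 4 + 810000 = 810004)
(p(1625) + U(-315)) + g = (1625 + (-315)²) + 810004 = (1625 + 99225) + 810004 = 100850 + 810004 = 910854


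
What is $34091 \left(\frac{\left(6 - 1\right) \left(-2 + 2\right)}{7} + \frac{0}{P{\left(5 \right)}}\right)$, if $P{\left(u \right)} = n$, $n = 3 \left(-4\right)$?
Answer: $0$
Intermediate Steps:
$n = -12$
$P{\left(u \right)} = -12$
$34091 \left(\frac{\left(6 - 1\right) \left(-2 + 2\right)}{7} + \frac{0}{P{\left(5 \right)}}\right) = 34091 \left(\frac{\left(6 - 1\right) \left(-2 + 2\right)}{7} + \frac{0}{-12}\right) = 34091 \left(5 \cdot 0 \cdot \frac{1}{7} + 0 \left(- \frac{1}{12}\right)\right) = 34091 \left(0 \cdot \frac{1}{7} + 0\right) = 34091 \left(0 + 0\right) = 34091 \cdot 0 = 0$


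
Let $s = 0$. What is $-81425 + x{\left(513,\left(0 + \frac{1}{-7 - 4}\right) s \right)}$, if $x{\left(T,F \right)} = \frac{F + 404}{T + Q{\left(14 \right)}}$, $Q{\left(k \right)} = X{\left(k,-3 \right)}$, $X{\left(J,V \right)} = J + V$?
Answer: $- \frac{10666574}{131} \approx -81424.0$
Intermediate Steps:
$Q{\left(k \right)} = -3 + k$ ($Q{\left(k \right)} = k - 3 = -3 + k$)
$x{\left(T,F \right)} = \frac{404 + F}{11 + T}$ ($x{\left(T,F \right)} = \frac{F + 404}{T + \left(-3 + 14\right)} = \frac{404 + F}{T + 11} = \frac{404 + F}{11 + T}$)
$-81425 + x{\left(513,\left(0 + \frac{1}{-7 - 4}\right) s \right)} = -81425 + \frac{404 + \left(0 + \frac{1}{-7 - 4}\right) 0}{11 + 513} = -81425 + \frac{404 + \left(0 + \frac{1}{-11}\right) 0}{524} = -81425 + \frac{404 + \left(0 - \frac{1}{11}\right) 0}{524} = -81425 + \frac{404 - 0}{524} = -81425 + \frac{404 + 0}{524} = -81425 + \frac{1}{524} \cdot 404 = -81425 + \frac{101}{131} = - \frac{10666574}{131}$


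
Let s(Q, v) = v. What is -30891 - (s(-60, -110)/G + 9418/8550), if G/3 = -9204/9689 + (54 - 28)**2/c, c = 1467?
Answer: -460200823120093/14860977300 ≈ -30967.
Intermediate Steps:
G = -6952504/4737921 (G = 3*(-9204/9689 + (54 - 28)**2/1467) = 3*(-9204*1/9689 + 26**2*(1/1467)) = 3*(-9204/9689 + 676*(1/1467)) = 3*(-9204/9689 + 676/1467) = 3*(-6952504/14213763) = -6952504/4737921 ≈ -1.4674)
-30891 - (s(-60, -110)/G + 9418/8550) = -30891 - (-110/(-6952504/4737921) + 9418/8550) = -30891 - (-110*(-4737921/6952504) + 9418*(1/8550)) = -30891 - (260585655/3476252 + 4709/4275) = -30891 - 1*1130373345793/14860977300 = -30891 - 1130373345793/14860977300 = -460200823120093/14860977300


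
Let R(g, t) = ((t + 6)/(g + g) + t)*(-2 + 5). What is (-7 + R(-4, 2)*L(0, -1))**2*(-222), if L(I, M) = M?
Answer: -22200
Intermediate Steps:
R(g, t) = 3*t + 3*(6 + t)/(2*g) (R(g, t) = ((6 + t)/((2*g)) + t)*3 = ((6 + t)*(1/(2*g)) + t)*3 = ((6 + t)/(2*g) + t)*3 = (t + (6 + t)/(2*g))*3 = 3*t + 3*(6 + t)/(2*g))
(-7 + R(-4, 2)*L(0, -1))**2*(-222) = (-7 + ((3/2)*(6 + 2 + 2*(-4)*2)/(-4))*(-1))**2*(-222) = (-7 + ((3/2)*(-1/4)*(6 + 2 - 16))*(-1))**2*(-222) = (-7 + ((3/2)*(-1/4)*(-8))*(-1))**2*(-222) = (-7 + 3*(-1))**2*(-222) = (-7 - 3)**2*(-222) = (-10)**2*(-222) = 100*(-222) = -22200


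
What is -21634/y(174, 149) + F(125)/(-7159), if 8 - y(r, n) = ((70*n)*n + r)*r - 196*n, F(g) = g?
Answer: -16823138847/967929888898 ≈ -0.017381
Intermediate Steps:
y(r, n) = 8 + 196*n - r*(r + 70*n²) (y(r, n) = 8 - (((70*n)*n + r)*r - 196*n) = 8 - ((70*n² + r)*r - 196*n) = 8 - ((r + 70*n²)*r - 196*n) = 8 - (r*(r + 70*n²) - 196*n) = 8 - (-196*n + r*(r + 70*n²)) = 8 + (196*n - r*(r + 70*n²)) = 8 + 196*n - r*(r + 70*n²))
-21634/y(174, 149) + F(125)/(-7159) = -21634/(8 - 1*174² + 196*149 - 70*174*149²) + 125/(-7159) = -21634/(8 - 1*30276 + 29204 - 70*174*22201) + 125*(-1/7159) = -21634/(8 - 30276 + 29204 - 270408180) - 125/7159 = -21634/(-270409244) - 125/7159 = -21634*(-1/270409244) - 125/7159 = 10817/135204622 - 125/7159 = -16823138847/967929888898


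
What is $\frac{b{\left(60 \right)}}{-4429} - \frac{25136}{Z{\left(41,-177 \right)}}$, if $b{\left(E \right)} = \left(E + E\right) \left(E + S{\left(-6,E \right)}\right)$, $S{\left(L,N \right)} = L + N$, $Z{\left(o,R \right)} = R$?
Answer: $\frac{108905984}{783933} \approx 138.92$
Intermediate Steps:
$b{\left(E \right)} = 2 E \left(-6 + 2 E\right)$ ($b{\left(E \right)} = \left(E + E\right) \left(E + \left(-6 + E\right)\right) = 2 E \left(-6 + 2 E\right)$)
$\frac{b{\left(60 \right)}}{-4429} - \frac{25136}{Z{\left(41,-177 \right)}} = \frac{4 \cdot 60 \left(-3 + 60\right)}{-4429} - \frac{25136}{-177} = 4 \cdot 60 \cdot 57 \left(- \frac{1}{4429}\right) - - \frac{25136}{177} = 13680 \left(- \frac{1}{4429}\right) + \frac{25136}{177} = - \frac{13680}{4429} + \frac{25136}{177} = \frac{108905984}{783933}$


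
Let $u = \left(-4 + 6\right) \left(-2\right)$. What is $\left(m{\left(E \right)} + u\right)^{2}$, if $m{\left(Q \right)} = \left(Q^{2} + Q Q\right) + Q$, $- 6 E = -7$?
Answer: $\frac{1}{81} \approx 0.012346$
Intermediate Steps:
$E = \frac{7}{6}$ ($E = \left(- \frac{1}{6}\right) \left(-7\right) = \frac{7}{6} \approx 1.1667$)
$u = -4$ ($u = 2 \left(-2\right) = -4$)
$m{\left(Q \right)} = Q + 2 Q^{2}$ ($m{\left(Q \right)} = \left(Q^{2} + Q^{2}\right) + Q = 2 Q^{2} + Q = Q + 2 Q^{2}$)
$\left(m{\left(E \right)} + u\right)^{2} = \left(\frac{7 \left(1 + 2 \cdot \frac{7}{6}\right)}{6} - 4\right)^{2} = \left(\frac{7 \left(1 + \frac{7}{3}\right)}{6} - 4\right)^{2} = \left(\frac{7}{6} \cdot \frac{10}{3} - 4\right)^{2} = \left(\frac{35}{9} - 4\right)^{2} = \left(- \frac{1}{9}\right)^{2} = \frac{1}{81}$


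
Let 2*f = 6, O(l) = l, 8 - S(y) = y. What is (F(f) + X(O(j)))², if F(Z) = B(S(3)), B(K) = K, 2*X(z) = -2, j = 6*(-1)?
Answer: 16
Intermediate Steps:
S(y) = 8 - y
j = -6
X(z) = -1 (X(z) = (½)*(-2) = -1)
f = 3 (f = (½)*6 = 3)
F(Z) = 5 (F(Z) = 8 - 1*3 = 8 - 3 = 5)
(F(f) + X(O(j)))² = (5 - 1)² = 4² = 16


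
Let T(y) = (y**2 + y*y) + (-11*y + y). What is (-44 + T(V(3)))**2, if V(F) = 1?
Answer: 2704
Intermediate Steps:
T(y) = -10*y + 2*y**2 (T(y) = (y**2 + y**2) - 10*y = 2*y**2 - 10*y = -10*y + 2*y**2)
(-44 + T(V(3)))**2 = (-44 + 2*1*(-5 + 1))**2 = (-44 + 2*1*(-4))**2 = (-44 - 8)**2 = (-52)**2 = 2704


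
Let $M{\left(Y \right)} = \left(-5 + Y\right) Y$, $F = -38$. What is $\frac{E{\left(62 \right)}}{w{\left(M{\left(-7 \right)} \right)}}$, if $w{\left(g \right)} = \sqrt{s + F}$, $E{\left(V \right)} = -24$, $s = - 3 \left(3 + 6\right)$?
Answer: $\frac{24 i \sqrt{65}}{65} \approx 2.9768 i$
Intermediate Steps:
$M{\left(Y \right)} = Y \left(-5 + Y\right)$
$s = -27$ ($s = \left(-3\right) 9 = -27$)
$w{\left(g \right)} = i \sqrt{65}$ ($w{\left(g \right)} = \sqrt{-27 - 38} = \sqrt{-65} = i \sqrt{65}$)
$\frac{E{\left(62 \right)}}{w{\left(M{\left(-7 \right)} \right)}} = - \frac{24}{i \sqrt{65}} = - 24 \left(- \frac{i \sqrt{65}}{65}\right) = \frac{24 i \sqrt{65}}{65}$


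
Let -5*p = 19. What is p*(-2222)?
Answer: 42218/5 ≈ 8443.6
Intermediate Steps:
p = -19/5 (p = -⅕*19 = -19/5 ≈ -3.8000)
p*(-2222) = -19/5*(-2222) = 42218/5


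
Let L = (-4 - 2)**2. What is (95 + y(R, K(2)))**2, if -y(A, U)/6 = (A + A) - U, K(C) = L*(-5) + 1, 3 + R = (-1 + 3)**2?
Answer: 982081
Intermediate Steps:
L = 36 (L = (-6)**2 = 36)
R = 1 (R = -3 + (-1 + 3)**2 = -3 + 2**2 = -3 + 4 = 1)
K(C) = -179 (K(C) = 36*(-5) + 1 = -180 + 1 = -179)
y(A, U) = -12*A + 6*U (y(A, U) = -6*((A + A) - U) = -6*(2*A - U) = -6*(-U + 2*A) = -12*A + 6*U)
(95 + y(R, K(2)))**2 = (95 + (-12*1 + 6*(-179)))**2 = (95 + (-12 - 1074))**2 = (95 - 1086)**2 = (-991)**2 = 982081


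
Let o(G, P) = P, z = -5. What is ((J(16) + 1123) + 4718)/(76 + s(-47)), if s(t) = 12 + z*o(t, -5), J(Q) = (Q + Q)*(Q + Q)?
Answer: 6865/113 ≈ 60.752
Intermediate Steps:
J(Q) = 4*Q² (J(Q) = (2*Q)*(2*Q) = 4*Q²)
s(t) = 37 (s(t) = 12 - 5*(-5) = 12 + 25 = 37)
((J(16) + 1123) + 4718)/(76 + s(-47)) = ((4*16² + 1123) + 4718)/(76 + 37) = ((4*256 + 1123) + 4718)/113 = ((1024 + 1123) + 4718)*(1/113) = (2147 + 4718)*(1/113) = 6865*(1/113) = 6865/113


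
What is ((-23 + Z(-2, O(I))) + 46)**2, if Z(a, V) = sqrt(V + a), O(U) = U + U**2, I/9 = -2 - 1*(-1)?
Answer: (23 + sqrt(70))**2 ≈ 983.86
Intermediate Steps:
I = -9 (I = 9*(-2 - 1*(-1)) = 9*(-2 + 1) = 9*(-1) = -9)
((-23 + Z(-2, O(I))) + 46)**2 = ((-23 + sqrt(-9*(1 - 9) - 2)) + 46)**2 = ((-23 + sqrt(-9*(-8) - 2)) + 46)**2 = ((-23 + sqrt(72 - 2)) + 46)**2 = ((-23 + sqrt(70)) + 46)**2 = (23 + sqrt(70))**2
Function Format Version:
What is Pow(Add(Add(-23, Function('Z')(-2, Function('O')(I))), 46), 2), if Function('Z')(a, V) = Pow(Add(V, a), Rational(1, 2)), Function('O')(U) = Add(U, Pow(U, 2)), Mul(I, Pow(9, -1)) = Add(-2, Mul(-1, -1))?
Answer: Pow(Add(23, Pow(70, Rational(1, 2))), 2) ≈ 983.86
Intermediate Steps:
I = -9 (I = Mul(9, Add(-2, Mul(-1, -1))) = Mul(9, Add(-2, 1)) = Mul(9, -1) = -9)
Pow(Add(Add(-23, Function('Z')(-2, Function('O')(I))), 46), 2) = Pow(Add(Add(-23, Pow(Add(Mul(-9, Add(1, -9)), -2), Rational(1, 2))), 46), 2) = Pow(Add(Add(-23, Pow(Add(Mul(-9, -8), -2), Rational(1, 2))), 46), 2) = Pow(Add(Add(-23, Pow(Add(72, -2), Rational(1, 2))), 46), 2) = Pow(Add(Add(-23, Pow(70, Rational(1, 2))), 46), 2) = Pow(Add(23, Pow(70, Rational(1, 2))), 2)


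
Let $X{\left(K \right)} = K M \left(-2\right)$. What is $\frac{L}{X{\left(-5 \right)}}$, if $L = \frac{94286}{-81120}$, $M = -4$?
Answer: $\frac{47143}{1622400} \approx 0.029058$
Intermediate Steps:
$L = - \frac{47143}{40560}$ ($L = 94286 \left(- \frac{1}{81120}\right) = - \frac{47143}{40560} \approx -1.1623$)
$X{\left(K \right)} = 8 K$ ($X{\left(K \right)} = K \left(-4\right) \left(-2\right) = - 4 K \left(-2\right) = 8 K$)
$\frac{L}{X{\left(-5 \right)}} = - \frac{47143}{40560 \cdot 8 \left(-5\right)} = - \frac{47143}{40560 \left(-40\right)} = \left(- \frac{47143}{40560}\right) \left(- \frac{1}{40}\right) = \frac{47143}{1622400}$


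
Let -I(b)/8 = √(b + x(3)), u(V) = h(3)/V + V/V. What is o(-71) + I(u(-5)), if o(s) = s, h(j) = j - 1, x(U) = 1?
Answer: -71 - 16*√10/5 ≈ -81.119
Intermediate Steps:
h(j) = -1 + j
u(V) = 1 + 2/V (u(V) = (-1 + 3)/V + V/V = 2/V + 1 = 1 + 2/V)
I(b) = -8*√(1 + b) (I(b) = -8*√(b + 1) = -8*√(1 + b))
o(-71) + I(u(-5)) = -71 - 8*√(1 + (2 - 5)/(-5)) = -71 - 8*√(1 - ⅕*(-3)) = -71 - 8*√(1 + ⅗) = -71 - 16*√10/5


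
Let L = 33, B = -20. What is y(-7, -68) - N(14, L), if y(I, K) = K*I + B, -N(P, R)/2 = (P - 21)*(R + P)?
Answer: -202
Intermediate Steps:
N(P, R) = -2*(-21 + P)*(P + R) (N(P, R) = -2*(P - 21)*(R + P) = -2*(-21 + P)*(P + R))
y(I, K) = -20 + I*K (y(I, K) = K*I - 20 = I*K - 20 = -20 + I*K)
y(-7, -68) - N(14, L) = (-20 - 7*(-68)) - (-2*14² + 42*14 + 42*33 - 2*14*33) = (-20 + 476) - (-2*196 + 588 + 1386 - 924) = 456 - (-392 + 588 + 1386 - 924) = 456 - 1*658 = 456 - 658 = -202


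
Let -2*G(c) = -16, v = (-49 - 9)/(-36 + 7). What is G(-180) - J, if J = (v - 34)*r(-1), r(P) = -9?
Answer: -280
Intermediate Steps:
v = 2 (v = -58/(-29) = -58*(-1/29) = 2)
G(c) = 8 (G(c) = -½*(-16) = 8)
J = 288 (J = (2 - 34)*(-9) = -32*(-9) = 288)
G(-180) - J = 8 - 1*288 = 8 - 288 = -280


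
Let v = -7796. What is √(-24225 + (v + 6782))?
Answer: I*√25239 ≈ 158.87*I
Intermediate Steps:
√(-24225 + (v + 6782)) = √(-24225 + (-7796 + 6782)) = √(-24225 - 1014) = √(-25239) = I*√25239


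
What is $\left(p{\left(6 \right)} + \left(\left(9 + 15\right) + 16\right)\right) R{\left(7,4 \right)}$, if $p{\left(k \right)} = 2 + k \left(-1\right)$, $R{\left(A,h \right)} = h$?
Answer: $144$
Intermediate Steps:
$p{\left(k \right)} = 2 - k$
$\left(p{\left(6 \right)} + \left(\left(9 + 15\right) + 16\right)\right) R{\left(7,4 \right)} = \left(\left(2 - 6\right) + \left(\left(9 + 15\right) + 16\right)\right) 4 = \left(\left(2 - 6\right) + \left(24 + 16\right)\right) 4 = \left(-4 + 40\right) 4 = 36 \cdot 4 = 144$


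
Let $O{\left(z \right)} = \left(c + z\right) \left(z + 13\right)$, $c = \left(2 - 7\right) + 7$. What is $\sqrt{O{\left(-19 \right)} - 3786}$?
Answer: $2 i \sqrt{921} \approx 60.696 i$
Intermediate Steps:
$c = 2$ ($c = -5 + 7 = 2$)
$O{\left(z \right)} = \left(2 + z\right) \left(13 + z\right)$ ($O{\left(z \right)} = \left(2 + z\right) \left(z + 13\right) = \left(2 + z\right) \left(13 + z\right)$)
$\sqrt{O{\left(-19 \right)} - 3786} = \sqrt{\left(26 + \left(-19\right)^{2} + 15 \left(-19\right)\right) - 3786} = \sqrt{\left(26 + 361 - 285\right) - 3786} = \sqrt{102 - 3786} = \sqrt{-3684} = 2 i \sqrt{921}$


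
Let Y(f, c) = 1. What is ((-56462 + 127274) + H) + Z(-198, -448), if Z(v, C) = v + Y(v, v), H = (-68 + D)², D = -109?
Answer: 101944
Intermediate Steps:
H = 31329 (H = (-68 - 109)² = (-177)² = 31329)
Z(v, C) = 1 + v (Z(v, C) = v + 1 = 1 + v)
((-56462 + 127274) + H) + Z(-198, -448) = ((-56462 + 127274) + 31329) + (1 - 198) = (70812 + 31329) - 197 = 102141 - 197 = 101944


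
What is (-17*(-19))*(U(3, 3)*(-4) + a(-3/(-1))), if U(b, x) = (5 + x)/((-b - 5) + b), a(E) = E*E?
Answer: 24871/5 ≈ 4974.2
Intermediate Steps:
a(E) = E**2
U(b, x) = -1 - x/5 (U(b, x) = (5 + x)/((-5 - b) + b) = (5 + x)/(-5) = (5 + x)*(-1/5) = -1 - x/5)
(-17*(-19))*(U(3, 3)*(-4) + a(-3/(-1))) = (-17*(-19))*((-1 - 1/5*3)*(-4) + (-3/(-1))**2) = 323*((-1 - 3/5)*(-4) + (-3*(-1))**2) = 323*(-8/5*(-4) + 3**2) = 323*(32/5 + 9) = 323*(77/5) = 24871/5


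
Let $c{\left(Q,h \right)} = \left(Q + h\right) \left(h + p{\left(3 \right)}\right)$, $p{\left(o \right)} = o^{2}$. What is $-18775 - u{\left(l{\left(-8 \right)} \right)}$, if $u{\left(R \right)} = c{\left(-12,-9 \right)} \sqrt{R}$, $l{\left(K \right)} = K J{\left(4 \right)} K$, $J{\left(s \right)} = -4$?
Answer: $-18775$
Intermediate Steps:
$l{\left(K \right)} = - 4 K^{2}$ ($l{\left(K \right)} = K \left(-4\right) K = - 4 K K = - 4 K^{2}$)
$c{\left(Q,h \right)} = \left(9 + h\right) \left(Q + h\right)$ ($c{\left(Q,h \right)} = \left(Q + h\right) \left(h + 3^{2}\right) = \left(Q + h\right) \left(h + 9\right) = \left(Q + h\right) \left(9 + h\right) = \left(9 + h\right) \left(Q + h\right)$)
$u{\left(R \right)} = 0$ ($u{\left(R \right)} = \left(\left(-9\right)^{2} + 9 \left(-12\right) + 9 \left(-9\right) - -108\right) \sqrt{R} = \left(81 - 108 - 81 + 108\right) \sqrt{R} = 0 \sqrt{R} = 0$)
$-18775 - u{\left(l{\left(-8 \right)} \right)} = -18775 - 0 = -18775 + 0 = -18775$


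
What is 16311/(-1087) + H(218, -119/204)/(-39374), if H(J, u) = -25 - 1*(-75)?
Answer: -321141832/21399769 ≈ -15.007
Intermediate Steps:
H(J, u) = 50 (H(J, u) = -25 + 75 = 50)
16311/(-1087) + H(218, -119/204)/(-39374) = 16311/(-1087) + 50/(-39374) = 16311*(-1/1087) + 50*(-1/39374) = -16311/1087 - 25/19687 = -321141832/21399769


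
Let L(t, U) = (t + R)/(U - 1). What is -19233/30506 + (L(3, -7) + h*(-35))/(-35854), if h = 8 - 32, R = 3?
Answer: -204337755/312503464 ≈ -0.65387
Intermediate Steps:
h = -24
L(t, U) = (3 + t)/(-1 + U) (L(t, U) = (t + 3)/(U - 1) = (3 + t)/(-1 + U))
-19233/30506 + (L(3, -7) + h*(-35))/(-35854) = -19233/30506 + ((3 + 3)/(-1 - 7) - 24*(-35))/(-35854) = -19233*1/30506 + (6/(-8) + 840)*(-1/35854) = -19233/30506 + (-⅛*6 + 840)*(-1/35854) = -19233/30506 + (-¾ + 840)*(-1/35854) = -19233/30506 + (3357/4)*(-1/35854) = -19233/30506 - 3357/143416 = -204337755/312503464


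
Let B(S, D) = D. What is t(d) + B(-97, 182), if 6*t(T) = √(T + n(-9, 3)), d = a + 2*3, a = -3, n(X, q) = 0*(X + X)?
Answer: 182 + √3/6 ≈ 182.29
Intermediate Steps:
n(X, q) = 0 (n(X, q) = 0*(2*X) = 0)
d = 3 (d = -3 + 2*3 = -3 + 6 = 3)
t(T) = √T/6 (t(T) = √(T + 0)/6 = √T/6)
t(d) + B(-97, 182) = √3/6 + 182 = 182 + √3/6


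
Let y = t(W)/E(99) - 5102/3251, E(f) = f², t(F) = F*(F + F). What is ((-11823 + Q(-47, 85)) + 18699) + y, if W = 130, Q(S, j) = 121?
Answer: 223005646945/31863051 ≈ 6998.9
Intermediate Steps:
t(F) = 2*F² (t(F) = F*(2*F) = 2*F²)
y = 59879098/31863051 (y = (2*130²)/(99²) - 5102/3251 = (2*16900)/9801 - 5102*1/3251 = 33800*(1/9801) - 5102/3251 = 33800/9801 - 5102/3251 = 59879098/31863051 ≈ 1.8793)
((-11823 + Q(-47, 85)) + 18699) + y = ((-11823 + 121) + 18699) + 59879098/31863051 = (-11702 + 18699) + 59879098/31863051 = 6997 + 59879098/31863051 = 223005646945/31863051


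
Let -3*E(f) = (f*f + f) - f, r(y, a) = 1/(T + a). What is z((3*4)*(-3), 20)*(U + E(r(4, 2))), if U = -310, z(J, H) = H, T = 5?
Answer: -911420/147 ≈ -6200.1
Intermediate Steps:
r(y, a) = 1/(5 + a)
E(f) = -f**2/3 (E(f) = -((f*f + f) - f)/3 = -((f**2 + f) - f)/3 = -((f + f**2) - f)/3 = -f**2/3)
z((3*4)*(-3), 20)*(U + E(r(4, 2))) = 20*(-310 - 1/(3*(5 + 2)**2)) = 20*(-310 - (1/7)**2/3) = 20*(-310 - 1/3*1/49) = 20*(-310 - 1/147) = 20*(-45571/147) = -911420/147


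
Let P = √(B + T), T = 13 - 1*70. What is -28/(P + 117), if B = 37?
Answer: -3276/13709 + 56*I*√5/13709 ≈ -0.23897 + 0.0091341*I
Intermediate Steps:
T = -57 (T = 13 - 70 = -57)
P = 2*I*√5 (P = √(37 - 57) = √(-20) = 2*I*√5 ≈ 4.4721*I)
-28/(P + 117) = -28/(2*I*√5 + 117) = -28/(117 + 2*I*√5)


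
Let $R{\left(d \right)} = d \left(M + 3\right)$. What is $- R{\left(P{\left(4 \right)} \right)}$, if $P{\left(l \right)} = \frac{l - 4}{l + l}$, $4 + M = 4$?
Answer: $0$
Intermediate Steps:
$M = 0$ ($M = -4 + 4 = 0$)
$P{\left(l \right)} = \frac{-4 + l}{2 l}$
$R{\left(d \right)} = 3 d$ ($R{\left(d \right)} = d \left(0 + 3\right) = d 3 = 3 d$)
$- R{\left(P{\left(4 \right)} \right)} = - 3 \frac{-4 + 4}{2 \cdot 4} = - 3 \cdot \frac{1}{2} \cdot \frac{1}{4} \cdot 0 = - 3 \cdot 0 = \left(-1\right) 0 = 0$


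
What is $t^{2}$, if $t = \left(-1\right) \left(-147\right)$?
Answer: $21609$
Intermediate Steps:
$t = 147$
$t^{2} = 147^{2} = 21609$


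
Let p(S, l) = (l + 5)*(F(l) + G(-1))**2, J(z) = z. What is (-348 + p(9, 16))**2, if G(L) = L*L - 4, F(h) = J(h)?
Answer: 10246401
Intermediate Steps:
F(h) = h
G(L) = -4 + L**2 (G(L) = L**2 - 4 = -4 + L**2)
p(S, l) = (-3 + l)**2*(5 + l) (p(S, l) = (l + 5)*(l + (-4 + (-1)**2))**2 = (5 + l)*(l + (-4 + 1))**2 = (5 + l)*(l - 3)**2 = (5 + l)*(-3 + l)**2 = (-3 + l)**2*(5 + l))
(-348 + p(9, 16))**2 = (-348 + (-3 + 16)**2*(5 + 16))**2 = (-348 + 13**2*21)**2 = (-348 + 169*21)**2 = (-348 + 3549)**2 = 3201**2 = 10246401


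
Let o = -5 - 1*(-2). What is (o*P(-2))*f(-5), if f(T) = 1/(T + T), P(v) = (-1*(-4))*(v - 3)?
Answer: -6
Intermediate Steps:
P(v) = -12 + 4*v (P(v) = 4*(-3 + v) = -12 + 4*v)
f(T) = 1/(2*T)
o = -3 (o = -5 + 2 = -3)
(o*P(-2))*f(-5) = (-3*(-12 + 4*(-2)))*((½)/(-5)) = (-3*(-12 - 8))*((½)*(-⅕)) = -3*(-20)*(-⅒) = 60*(-⅒) = -6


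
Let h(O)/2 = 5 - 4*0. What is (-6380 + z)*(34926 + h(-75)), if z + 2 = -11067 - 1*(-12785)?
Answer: -162941504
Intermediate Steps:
z = 1716 (z = -2 + (-11067 - 1*(-12785)) = -2 + (-11067 + 12785) = -2 + 1718 = 1716)
h(O) = 10 (h(O) = 2*(5 - 4*0) = 2*(5 + 0) = 2*5 = 10)
(-6380 + z)*(34926 + h(-75)) = (-6380 + 1716)*(34926 + 10) = -4664*34936 = -162941504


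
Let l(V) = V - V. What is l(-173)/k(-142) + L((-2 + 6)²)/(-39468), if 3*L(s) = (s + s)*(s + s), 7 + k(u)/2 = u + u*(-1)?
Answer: -256/29601 ≈ -0.0086484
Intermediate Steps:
l(V) = 0
k(u) = -14 (k(u) = -14 + 2*(u + u*(-1)) = -14 + 2*(u - u) = -14 + 2*0 = -14 + 0 = -14)
L(s) = 4*s²/3 (L(s) = ((s + s)*(s + s))/3 = ((2*s)*(2*s))/3 = (4*s²)/3 = 4*s²/3)
l(-173)/k(-142) + L((-2 + 6)²)/(-39468) = 0/(-14) + (4*((-2 + 6)²)²/3)/(-39468) = 0*(-1/14) + (4*(4²)²/3)*(-1/39468) = 0 + ((4/3)*16²)*(-1/39468) = 0 + ((4/3)*256)*(-1/39468) = 0 + (1024/3)*(-1/39468) = 0 - 256/29601 = -256/29601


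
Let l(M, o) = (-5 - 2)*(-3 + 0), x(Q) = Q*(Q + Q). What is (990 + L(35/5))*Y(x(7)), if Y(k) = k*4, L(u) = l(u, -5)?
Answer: 396312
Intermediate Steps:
x(Q) = 2*Q² (x(Q) = Q*(2*Q) = 2*Q²)
l(M, o) = 21 (l(M, o) = -7*(-3) = 21)
L(u) = 21
Y(k) = 4*k
(990 + L(35/5))*Y(x(7)) = (990 + 21)*(4*(2*7²)) = 1011*(4*(2*49)) = 1011*(4*98) = 1011*392 = 396312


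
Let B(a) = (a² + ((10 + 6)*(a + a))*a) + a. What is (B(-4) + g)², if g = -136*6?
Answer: 85264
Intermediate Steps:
B(a) = a + 33*a² (B(a) = (a² + (16*(2*a))*a) + a = (a² + (32*a)*a) + a = (a² + 32*a²) + a = 33*a² + a = a + 33*a²)
g = -816
(B(-4) + g)² = (-4*(1 + 33*(-4)) - 816)² = (-4*(1 - 132) - 816)² = (-4*(-131) - 816)² = (524 - 816)² = (-292)² = 85264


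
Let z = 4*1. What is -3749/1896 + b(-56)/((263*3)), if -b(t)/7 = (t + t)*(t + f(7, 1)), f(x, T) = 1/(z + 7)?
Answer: -315570977/5485128 ≈ -57.532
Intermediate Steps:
z = 4
f(x, T) = 1/11 (f(x, T) = 1/(4 + 7) = 1/11)
b(t) = -14*t*(1/11 + t) (b(t) = -7*(t + t)*(t + 1/11) = -7*2*t*(1/11 + t) = -14*t*(1/11 + t))
-3749/1896 + b(-56)/((263*3)) = -3749/1896 + (-14/11*(-56)*(1 + 11*(-56)))/((263*3)) = -3749*1/1896 - 14/11*(-56)*(1 - 616)/789 = -3749/1896 - 14/11*(-56)*(-615)*(1/789) = -3749/1896 - 482160/11*1/789 = -3749/1896 - 160720/2893 = -315570977/5485128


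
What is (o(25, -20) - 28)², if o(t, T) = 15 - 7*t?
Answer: 35344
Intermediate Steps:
o(t, T) = 15 - 7*t
(o(25, -20) - 28)² = ((15 - 7*25) - 28)² = ((15 - 175) - 28)² = (-160 - 28)² = (-188)² = 35344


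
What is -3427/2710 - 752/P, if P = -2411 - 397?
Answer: -948137/951210 ≈ -0.99677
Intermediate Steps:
P = -2808
-3427/2710 - 752/P = -3427/2710 - 752/(-2808) = -3427*1/2710 - 752*(-1/2808) = -3427/2710 + 94/351 = -948137/951210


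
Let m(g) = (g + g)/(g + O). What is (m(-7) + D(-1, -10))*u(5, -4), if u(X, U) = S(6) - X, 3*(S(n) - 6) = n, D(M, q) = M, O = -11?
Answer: -⅔ ≈ -0.66667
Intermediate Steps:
S(n) = 6 + n/3
m(g) = 2*g/(-11 + g) (m(g) = (g + g)/(g - 11) = (2*g)/(-11 + g) = 2*g/(-11 + g))
u(X, U) = 8 - X (u(X, U) = (6 + (⅓)*6) - X = (6 + 2) - X = 8 - X)
(m(-7) + D(-1, -10))*u(5, -4) = (2*(-7)/(-11 - 7) - 1)*(8 - 1*5) = (2*(-7)/(-18) - 1)*(8 - 5) = (2*(-7)*(-1/18) - 1)*3 = (7/9 - 1)*3 = -2/9*3 = -⅔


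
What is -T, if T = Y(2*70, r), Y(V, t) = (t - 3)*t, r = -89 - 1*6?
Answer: -9310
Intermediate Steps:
r = -95 (r = -89 - 6 = -95)
Y(V, t) = t*(-3 + t) (Y(V, t) = (-3 + t)*t = t*(-3 + t))
T = 9310 (T = -95*(-3 - 95) = -95*(-98) = 9310)
-T = -1*9310 = -9310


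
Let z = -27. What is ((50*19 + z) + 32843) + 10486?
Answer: 44252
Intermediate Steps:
((50*19 + z) + 32843) + 10486 = ((50*19 - 27) + 32843) + 10486 = ((950 - 27) + 32843) + 10486 = (923 + 32843) + 10486 = 33766 + 10486 = 44252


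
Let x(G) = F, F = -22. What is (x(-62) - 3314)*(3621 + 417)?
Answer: -13470768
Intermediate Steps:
x(G) = -22
(x(-62) - 3314)*(3621 + 417) = (-22 - 3314)*(3621 + 417) = -3336*4038 = -13470768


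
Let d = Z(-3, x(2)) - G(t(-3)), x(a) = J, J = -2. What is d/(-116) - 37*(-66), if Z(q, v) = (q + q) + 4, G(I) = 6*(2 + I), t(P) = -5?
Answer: 70814/29 ≈ 2441.9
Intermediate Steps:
x(a) = -2
G(I) = 12 + 6*I
Z(q, v) = 4 + 2*q (Z(q, v) = 2*q + 4 = 4 + 2*q)
d = 16 (d = (4 + 2*(-3)) - (12 + 6*(-5)) = (4 - 6) - (12 - 30) = -2 - 1*(-18) = -2 + 18 = 16)
d/(-116) - 37*(-66) = 16/(-116) - 37*(-66) = 16*(-1/116) + 2442 = -4/29 + 2442 = 70814/29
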